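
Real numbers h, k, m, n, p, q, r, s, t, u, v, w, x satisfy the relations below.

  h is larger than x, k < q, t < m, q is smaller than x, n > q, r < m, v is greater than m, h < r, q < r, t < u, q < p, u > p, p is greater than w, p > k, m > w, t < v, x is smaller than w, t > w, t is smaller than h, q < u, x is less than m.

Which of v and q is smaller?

q < x and x < h give q < h.
Then h < r extends the chain to r.
With r < m: q < x < h < r < m.
Then m < v extends the chain to v.
So q < v; q is the smaller of the two.

q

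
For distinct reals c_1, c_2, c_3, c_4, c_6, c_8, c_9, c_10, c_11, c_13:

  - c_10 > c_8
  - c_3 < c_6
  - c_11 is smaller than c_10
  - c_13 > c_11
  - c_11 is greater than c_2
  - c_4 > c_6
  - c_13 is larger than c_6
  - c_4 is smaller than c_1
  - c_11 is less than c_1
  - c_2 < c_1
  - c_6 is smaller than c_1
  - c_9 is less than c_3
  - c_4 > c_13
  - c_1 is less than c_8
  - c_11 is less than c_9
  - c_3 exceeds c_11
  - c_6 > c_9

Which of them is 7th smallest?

c_4

The consecutive relations fix a unique order: c_2 < c_11 < c_9 < c_3 < c_6 < c_13 < c_4 < c_1 < c_8 < c_10.
Counting 7 from the smallest end gives c_4.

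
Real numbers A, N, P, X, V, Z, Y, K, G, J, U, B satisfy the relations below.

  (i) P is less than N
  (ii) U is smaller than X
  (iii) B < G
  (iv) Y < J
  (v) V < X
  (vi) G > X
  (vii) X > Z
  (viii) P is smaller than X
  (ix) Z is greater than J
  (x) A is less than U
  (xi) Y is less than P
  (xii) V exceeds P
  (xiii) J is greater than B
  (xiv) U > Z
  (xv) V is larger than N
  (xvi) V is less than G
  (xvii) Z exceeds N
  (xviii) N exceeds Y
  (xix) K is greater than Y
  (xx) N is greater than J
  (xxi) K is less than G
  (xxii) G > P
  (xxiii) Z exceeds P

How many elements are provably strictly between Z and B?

2

The relations place B below Z. An element lies strictly between them when it is forced above B and also forced below Z.
Above B: {J, N, V, U, X, G}. Below Z: {Y, J, P, N}.
Intersection: {J, N} — 2.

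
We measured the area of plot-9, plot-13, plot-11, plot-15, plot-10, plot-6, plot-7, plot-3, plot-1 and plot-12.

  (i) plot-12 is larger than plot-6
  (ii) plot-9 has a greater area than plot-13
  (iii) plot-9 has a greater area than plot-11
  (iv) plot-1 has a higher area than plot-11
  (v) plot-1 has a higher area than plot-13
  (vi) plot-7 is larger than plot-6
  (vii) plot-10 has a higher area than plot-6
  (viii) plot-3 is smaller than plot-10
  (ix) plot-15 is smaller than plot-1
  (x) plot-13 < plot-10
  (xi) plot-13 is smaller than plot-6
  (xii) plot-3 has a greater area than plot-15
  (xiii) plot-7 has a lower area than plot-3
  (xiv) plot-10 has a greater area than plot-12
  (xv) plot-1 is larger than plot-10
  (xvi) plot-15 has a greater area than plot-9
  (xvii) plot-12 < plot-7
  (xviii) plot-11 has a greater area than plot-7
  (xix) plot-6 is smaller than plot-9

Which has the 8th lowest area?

The consecutive relations fix a unique order: plot-13 < plot-6 < plot-12 < plot-7 < plot-11 < plot-9 < plot-15 < plot-3 < plot-10 < plot-1.
The 8th smallest is plot-3.

plot-3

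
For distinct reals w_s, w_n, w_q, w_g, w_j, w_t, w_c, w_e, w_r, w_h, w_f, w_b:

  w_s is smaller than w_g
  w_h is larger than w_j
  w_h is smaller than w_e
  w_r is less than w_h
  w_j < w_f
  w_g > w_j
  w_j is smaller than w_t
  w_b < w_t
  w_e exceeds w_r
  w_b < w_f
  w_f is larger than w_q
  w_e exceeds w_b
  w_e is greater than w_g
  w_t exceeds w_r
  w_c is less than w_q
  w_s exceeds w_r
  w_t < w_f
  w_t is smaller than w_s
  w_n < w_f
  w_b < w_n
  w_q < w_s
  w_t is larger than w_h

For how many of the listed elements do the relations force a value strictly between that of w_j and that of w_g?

Chaining upward from w_j reaches: w_h, w_t, w_f, w_s, w_e.
Chaining downward from w_g reaches: w_r, w_c, w_q, w_b, w_h, w_t, w_s.
Strictly between w_j and w_g are those in both lists: w_h, w_t, w_s — 3 elements.

3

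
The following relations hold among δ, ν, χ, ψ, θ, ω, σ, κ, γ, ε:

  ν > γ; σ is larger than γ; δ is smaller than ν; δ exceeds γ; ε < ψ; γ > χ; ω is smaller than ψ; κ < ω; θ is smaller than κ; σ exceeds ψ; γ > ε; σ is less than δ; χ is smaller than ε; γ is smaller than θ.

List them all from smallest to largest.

Nothing is placed below χ, so it is least; from there χ < ε; ε < γ; γ < θ; θ < κ; κ < ω; ω < ψ; ψ < σ; σ < δ; δ < ν, each given directly.

χ < ε < γ < θ < κ < ω < ψ < σ < δ < ν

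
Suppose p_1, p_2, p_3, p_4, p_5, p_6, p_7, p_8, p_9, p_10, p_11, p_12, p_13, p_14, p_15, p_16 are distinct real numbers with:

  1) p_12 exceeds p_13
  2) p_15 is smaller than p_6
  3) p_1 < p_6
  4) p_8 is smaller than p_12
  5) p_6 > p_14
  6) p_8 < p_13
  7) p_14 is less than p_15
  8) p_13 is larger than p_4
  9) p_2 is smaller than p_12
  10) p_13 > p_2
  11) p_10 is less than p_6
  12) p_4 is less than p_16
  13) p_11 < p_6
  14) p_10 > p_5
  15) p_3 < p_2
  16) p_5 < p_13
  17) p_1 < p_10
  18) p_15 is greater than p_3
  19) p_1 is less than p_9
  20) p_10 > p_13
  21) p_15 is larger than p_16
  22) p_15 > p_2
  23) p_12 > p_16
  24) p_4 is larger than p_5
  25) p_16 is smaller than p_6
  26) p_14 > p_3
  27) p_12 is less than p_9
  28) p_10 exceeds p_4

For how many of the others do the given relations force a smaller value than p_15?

From p_15 the given relations immediately reach p_3, p_2, p_16, p_14.
From those, p_4 — 5 in total.
From those, p_5 — 6 in total.
Nothing else is reachable below p_15; 6 in all.

6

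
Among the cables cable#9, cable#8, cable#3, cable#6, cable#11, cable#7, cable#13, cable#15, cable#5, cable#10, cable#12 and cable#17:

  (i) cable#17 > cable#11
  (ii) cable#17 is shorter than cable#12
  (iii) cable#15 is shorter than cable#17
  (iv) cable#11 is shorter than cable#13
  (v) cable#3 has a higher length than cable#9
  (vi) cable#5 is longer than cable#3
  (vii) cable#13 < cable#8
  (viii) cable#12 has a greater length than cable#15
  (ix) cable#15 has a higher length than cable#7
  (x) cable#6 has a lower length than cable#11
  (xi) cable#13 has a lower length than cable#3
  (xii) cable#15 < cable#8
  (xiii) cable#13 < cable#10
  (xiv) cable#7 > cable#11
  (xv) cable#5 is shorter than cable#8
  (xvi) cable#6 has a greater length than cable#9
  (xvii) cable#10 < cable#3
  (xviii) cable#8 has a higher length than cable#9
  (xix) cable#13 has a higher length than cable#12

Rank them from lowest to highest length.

The consecutive links are each given: cable#9 < cable#6; cable#6 < cable#11; cable#11 < cable#7; cable#7 < cable#15; cable#15 < cable#17; cable#17 < cable#12; cable#12 < cable#13; cable#13 < cable#10; cable#10 < cable#3; cable#3 < cable#5; cable#5 < cable#8.

cable#9 < cable#6 < cable#11 < cable#7 < cable#15 < cable#17 < cable#12 < cable#13 < cable#10 < cable#3 < cable#5 < cable#8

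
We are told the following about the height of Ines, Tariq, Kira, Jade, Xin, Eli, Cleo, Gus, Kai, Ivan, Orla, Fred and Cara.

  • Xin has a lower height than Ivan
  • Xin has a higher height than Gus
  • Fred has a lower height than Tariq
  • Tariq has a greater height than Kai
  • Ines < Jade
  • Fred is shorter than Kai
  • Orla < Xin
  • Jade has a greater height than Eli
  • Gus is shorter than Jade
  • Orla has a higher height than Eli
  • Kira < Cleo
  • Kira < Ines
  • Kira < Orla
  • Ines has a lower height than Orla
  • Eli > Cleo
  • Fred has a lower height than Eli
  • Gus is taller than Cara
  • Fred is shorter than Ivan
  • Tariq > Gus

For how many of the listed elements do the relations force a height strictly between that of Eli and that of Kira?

1

The relations place Kira below Eli. An element lies strictly between them when it is forced above Kira and also forced below Eli.
Above Kira: {Cleo, Ines, Orla, Xin, Ivan, Jade}. Below Eli: {Fred, Cleo}.
Intersection: {Cleo} — 1.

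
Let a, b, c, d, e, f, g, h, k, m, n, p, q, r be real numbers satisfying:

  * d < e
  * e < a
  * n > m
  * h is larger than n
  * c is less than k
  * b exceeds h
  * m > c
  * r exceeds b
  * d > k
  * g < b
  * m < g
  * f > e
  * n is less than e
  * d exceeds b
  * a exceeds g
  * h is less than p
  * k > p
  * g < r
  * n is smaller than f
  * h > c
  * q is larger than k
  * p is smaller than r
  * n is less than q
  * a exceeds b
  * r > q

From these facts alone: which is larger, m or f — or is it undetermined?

f

Following the relations from m: m < n < h < p < k < d < e < f.
So f is larger.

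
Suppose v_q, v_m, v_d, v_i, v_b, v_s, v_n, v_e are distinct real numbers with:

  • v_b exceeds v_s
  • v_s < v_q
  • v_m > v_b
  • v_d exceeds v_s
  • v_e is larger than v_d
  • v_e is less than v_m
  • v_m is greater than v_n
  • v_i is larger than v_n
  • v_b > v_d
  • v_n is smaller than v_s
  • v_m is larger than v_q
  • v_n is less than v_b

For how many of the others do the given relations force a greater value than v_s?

5

From v_s the given relations immediately reach v_q, v_d, v_b.
From those, v_e, v_m — 5 in total.
Nothing else is reachable above v_s; 5 in all.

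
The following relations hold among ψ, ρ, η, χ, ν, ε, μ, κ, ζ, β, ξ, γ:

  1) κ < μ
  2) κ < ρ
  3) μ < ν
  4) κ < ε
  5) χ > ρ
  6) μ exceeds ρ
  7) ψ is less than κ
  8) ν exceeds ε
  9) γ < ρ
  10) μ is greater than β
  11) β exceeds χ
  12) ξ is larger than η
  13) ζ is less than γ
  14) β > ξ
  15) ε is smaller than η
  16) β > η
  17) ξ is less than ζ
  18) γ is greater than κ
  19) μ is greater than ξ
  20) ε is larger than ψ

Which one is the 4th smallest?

The consecutive relations fix a unique order: ψ < κ < ε < η < ξ < ζ < γ < ρ < χ < β < μ < ν.
Counting 4 from the smallest end gives η.

η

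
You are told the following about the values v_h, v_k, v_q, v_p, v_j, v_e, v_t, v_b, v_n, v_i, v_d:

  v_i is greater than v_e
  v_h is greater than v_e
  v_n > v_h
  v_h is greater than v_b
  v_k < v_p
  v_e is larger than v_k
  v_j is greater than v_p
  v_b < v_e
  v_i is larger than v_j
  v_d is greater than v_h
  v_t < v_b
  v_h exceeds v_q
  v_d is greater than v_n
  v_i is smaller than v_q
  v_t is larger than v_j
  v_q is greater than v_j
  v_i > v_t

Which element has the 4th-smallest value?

v_t

The consecutive relations fix a unique order: v_k < v_p < v_j < v_t < v_b < v_e < v_i < v_q < v_h < v_n < v_d.
The 4th smallest is v_t.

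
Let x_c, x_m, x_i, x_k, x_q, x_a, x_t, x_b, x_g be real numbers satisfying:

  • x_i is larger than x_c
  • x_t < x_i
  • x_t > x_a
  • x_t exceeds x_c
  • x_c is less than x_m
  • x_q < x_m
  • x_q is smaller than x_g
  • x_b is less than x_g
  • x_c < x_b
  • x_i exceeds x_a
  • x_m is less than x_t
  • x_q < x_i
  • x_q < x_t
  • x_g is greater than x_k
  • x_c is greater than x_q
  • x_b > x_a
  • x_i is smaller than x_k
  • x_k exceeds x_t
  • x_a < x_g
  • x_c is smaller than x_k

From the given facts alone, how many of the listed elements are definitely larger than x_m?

The elements the relations force above x_m are x_t, x_i, x_k, x_g — no chain reaches any other.
That is 4.

4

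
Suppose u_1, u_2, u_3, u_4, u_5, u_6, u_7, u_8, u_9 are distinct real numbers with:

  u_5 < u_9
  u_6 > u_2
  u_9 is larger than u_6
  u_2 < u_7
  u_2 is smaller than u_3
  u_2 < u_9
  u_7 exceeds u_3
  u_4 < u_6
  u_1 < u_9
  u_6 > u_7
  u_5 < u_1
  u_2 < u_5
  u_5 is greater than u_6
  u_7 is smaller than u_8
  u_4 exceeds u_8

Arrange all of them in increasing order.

Nothing is placed below u_2, so it is least; from there u_2 < u_3; u_3 < u_7; u_7 < u_8; u_8 < u_4; u_4 < u_6; u_6 < u_5; u_5 < u_1; u_1 < u_9, each given directly.

u_2 < u_3 < u_7 < u_8 < u_4 < u_6 < u_5 < u_1 < u_9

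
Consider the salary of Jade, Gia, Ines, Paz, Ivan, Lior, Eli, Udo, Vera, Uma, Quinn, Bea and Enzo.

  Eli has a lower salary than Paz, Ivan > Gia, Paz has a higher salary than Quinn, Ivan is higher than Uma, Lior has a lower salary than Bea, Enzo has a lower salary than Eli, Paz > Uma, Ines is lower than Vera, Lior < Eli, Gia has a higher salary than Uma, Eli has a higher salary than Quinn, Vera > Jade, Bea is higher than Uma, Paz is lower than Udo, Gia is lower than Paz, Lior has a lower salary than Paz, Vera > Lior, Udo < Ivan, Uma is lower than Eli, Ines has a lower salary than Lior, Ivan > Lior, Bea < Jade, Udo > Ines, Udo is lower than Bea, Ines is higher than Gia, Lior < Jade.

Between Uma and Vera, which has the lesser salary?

The relevant relations are Uma < Gia; Gia < Ines; Ines < Lior; Lior < Eli; Eli < Paz; Paz < Udo; Udo < Bea; Bea < Jade; Jade < Vera.
Together: Uma < Gia < Ines < Lior < Eli < Paz < Udo < Bea < Jade < Vera.
So Uma < Vera; Uma is the lower of the two.

Uma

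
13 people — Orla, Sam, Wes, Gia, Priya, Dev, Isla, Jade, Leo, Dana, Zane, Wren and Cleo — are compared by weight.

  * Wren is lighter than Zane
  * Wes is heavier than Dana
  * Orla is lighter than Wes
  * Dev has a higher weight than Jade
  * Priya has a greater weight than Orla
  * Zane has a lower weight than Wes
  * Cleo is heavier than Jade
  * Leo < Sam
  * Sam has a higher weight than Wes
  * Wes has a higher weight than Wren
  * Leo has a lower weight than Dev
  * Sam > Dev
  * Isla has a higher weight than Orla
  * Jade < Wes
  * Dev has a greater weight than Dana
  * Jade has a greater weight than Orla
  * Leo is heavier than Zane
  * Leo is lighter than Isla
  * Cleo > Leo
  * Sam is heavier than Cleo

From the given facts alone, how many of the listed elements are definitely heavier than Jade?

4

The elements the relations force above Jade are Wes, Cleo, Dev, Sam — no chain reaches any other.
That is 4.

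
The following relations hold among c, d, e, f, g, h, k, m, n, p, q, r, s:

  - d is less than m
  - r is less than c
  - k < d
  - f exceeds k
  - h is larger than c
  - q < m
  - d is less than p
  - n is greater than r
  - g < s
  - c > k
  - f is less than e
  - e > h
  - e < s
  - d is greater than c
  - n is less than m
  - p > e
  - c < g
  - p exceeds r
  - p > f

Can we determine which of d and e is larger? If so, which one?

Following every chain through e: above e we get s, p; below e we get k, r, c, h, f.
d is not reached, and no chain runs the other way from d to e.
So the given relations leave the order of e and d undetermined.

undetermined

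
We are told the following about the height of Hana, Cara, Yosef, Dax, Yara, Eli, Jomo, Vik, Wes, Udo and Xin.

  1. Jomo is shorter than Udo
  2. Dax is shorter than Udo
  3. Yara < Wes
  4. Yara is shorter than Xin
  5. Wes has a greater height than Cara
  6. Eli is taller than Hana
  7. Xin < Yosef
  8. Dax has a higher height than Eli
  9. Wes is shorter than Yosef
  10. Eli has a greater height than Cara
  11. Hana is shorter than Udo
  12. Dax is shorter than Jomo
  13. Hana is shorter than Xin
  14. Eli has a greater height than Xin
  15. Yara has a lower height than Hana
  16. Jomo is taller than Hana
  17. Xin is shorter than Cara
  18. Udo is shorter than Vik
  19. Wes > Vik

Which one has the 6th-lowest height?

Chaining the given pairs: Yara < Hana < Xin < Cara < Eli < Dax < Jomo < Udo < Vik < Wes < Yosef.
Counting 6 from the smallest end gives Dax.

Dax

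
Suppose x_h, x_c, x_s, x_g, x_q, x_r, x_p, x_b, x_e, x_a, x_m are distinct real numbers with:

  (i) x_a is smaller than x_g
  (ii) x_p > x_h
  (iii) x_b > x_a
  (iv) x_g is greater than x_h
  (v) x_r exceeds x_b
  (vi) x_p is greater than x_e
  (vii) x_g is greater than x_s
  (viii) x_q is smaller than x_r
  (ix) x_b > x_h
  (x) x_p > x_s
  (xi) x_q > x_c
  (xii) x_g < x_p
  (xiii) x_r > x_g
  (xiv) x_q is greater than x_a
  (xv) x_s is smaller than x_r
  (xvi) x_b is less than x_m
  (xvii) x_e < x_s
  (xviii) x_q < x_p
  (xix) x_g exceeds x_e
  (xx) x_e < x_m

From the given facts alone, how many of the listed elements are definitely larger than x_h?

The elements the relations force above x_h are x_b, x_g, x_m, x_r, x_p — no chain reaches any other.
That is 5.

5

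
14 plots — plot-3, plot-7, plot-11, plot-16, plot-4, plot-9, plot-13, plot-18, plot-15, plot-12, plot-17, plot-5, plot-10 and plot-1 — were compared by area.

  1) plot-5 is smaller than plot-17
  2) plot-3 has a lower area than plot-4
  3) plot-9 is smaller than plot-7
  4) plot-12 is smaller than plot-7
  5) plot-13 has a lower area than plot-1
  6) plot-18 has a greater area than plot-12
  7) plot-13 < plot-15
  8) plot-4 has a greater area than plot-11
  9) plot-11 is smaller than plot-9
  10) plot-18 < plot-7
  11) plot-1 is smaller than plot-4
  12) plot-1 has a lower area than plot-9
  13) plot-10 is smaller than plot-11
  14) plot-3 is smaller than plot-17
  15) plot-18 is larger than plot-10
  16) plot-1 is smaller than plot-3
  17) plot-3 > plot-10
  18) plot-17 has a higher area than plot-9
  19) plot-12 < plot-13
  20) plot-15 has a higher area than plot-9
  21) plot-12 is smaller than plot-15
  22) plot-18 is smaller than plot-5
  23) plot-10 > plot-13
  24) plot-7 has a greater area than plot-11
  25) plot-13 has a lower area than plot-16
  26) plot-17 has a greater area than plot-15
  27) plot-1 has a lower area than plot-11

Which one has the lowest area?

plot-12

plot-13 is not least since plot-12 < plot-13; plot-10 is not least since plot-13 < plot-10; plot-1 is not least since plot-13 < plot-1; plot-3 is not least since plot-1 < plot-3; plot-11 is not least since plot-10 < plot-11; plot-9 is not least since plot-11 < plot-9; plot-18 is not least since plot-12 < plot-18; plot-7 is not least since plot-12 < plot-7; plot-15 is not least since plot-13 < plot-15; plot-5 is not least since plot-18 < plot-5; plot-4 is not least since plot-3 < plot-4; plot-16 is not least since plot-13 < plot-16; plot-17 is not least since plot-15 < plot-17.
Only plot-12 has nothing below it, so plot-12 is the lowest area.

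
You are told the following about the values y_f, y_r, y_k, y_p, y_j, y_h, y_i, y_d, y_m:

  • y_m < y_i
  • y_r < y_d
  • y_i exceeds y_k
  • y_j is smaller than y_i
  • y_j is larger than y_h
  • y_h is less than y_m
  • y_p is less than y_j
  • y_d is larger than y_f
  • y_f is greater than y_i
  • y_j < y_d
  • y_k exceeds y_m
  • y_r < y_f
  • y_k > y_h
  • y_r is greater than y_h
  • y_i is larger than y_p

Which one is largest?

y_d

y_h is not greatest since y_h < y_r; y_r is not greatest since y_r < y_d; y_m is not greatest since y_m < y_k; y_p is not greatest since y_p < y_i; y_k is not greatest since y_k < y_i; y_j is not greatest since y_j < y_d; y_i is not greatest since y_i < y_f; y_f is not greatest since y_f < y_d.
Only y_d has nothing above it, so y_d is the largest.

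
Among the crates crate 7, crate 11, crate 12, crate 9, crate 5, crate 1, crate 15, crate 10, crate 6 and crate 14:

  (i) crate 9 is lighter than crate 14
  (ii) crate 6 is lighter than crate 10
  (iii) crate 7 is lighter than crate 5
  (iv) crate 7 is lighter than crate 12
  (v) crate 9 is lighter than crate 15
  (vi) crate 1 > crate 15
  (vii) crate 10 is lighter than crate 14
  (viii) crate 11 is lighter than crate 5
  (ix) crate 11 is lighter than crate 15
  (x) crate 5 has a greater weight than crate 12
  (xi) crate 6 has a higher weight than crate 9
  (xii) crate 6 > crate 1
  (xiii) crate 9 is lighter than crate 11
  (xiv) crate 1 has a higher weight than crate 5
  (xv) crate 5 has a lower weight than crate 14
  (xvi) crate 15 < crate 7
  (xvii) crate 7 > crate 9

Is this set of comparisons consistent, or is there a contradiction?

The single ordering crate 9 < crate 11 < crate 15 < crate 7 < crate 12 < crate 5 < crate 1 < crate 6 < crate 10 < crate 14 satisfies every listed relation, so no contradiction arises.

consistent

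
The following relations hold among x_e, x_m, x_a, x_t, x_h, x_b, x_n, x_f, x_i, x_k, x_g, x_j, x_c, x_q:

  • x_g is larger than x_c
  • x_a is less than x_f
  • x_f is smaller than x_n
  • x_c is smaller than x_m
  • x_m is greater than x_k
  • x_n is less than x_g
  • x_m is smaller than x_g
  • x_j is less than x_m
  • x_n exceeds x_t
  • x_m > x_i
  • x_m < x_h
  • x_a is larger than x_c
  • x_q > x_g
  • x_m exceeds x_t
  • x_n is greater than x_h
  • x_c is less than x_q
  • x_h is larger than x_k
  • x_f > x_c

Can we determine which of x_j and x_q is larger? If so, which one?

x_q

Link the given pairs in sequence: x_j < x_m; x_m < x_h; x_h < x_n; x_n < x_g; x_g < x_q.
Chaining these gives x_j < x_m < x_h < x_n < x_g < x_q.
So x_q is larger.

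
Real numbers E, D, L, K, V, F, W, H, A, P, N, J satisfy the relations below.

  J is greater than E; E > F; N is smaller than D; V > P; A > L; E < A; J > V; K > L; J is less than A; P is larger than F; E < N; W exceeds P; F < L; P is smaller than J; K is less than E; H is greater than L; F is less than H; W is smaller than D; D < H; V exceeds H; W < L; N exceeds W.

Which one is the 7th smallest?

Chaining the given pairs: F < P < W < L < K < E < N < D < H < V < J < A.
Counting 7 from the smallest end gives N.

N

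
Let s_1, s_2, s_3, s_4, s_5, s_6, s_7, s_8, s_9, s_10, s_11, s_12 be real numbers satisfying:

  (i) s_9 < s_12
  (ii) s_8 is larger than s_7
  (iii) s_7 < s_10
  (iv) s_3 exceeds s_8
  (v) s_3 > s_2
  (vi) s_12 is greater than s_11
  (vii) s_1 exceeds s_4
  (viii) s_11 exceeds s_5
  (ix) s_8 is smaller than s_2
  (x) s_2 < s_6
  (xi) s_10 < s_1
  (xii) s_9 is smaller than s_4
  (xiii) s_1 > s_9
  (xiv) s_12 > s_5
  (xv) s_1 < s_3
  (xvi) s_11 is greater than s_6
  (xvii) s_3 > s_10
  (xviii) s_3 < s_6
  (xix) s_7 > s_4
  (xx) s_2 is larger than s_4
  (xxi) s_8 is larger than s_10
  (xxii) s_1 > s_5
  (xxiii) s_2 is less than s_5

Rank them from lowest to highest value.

Each adjacent pair is fixed by a given relation: s_9 < s_4; s_4 < s_7; s_7 < s_10; s_10 < s_8; s_8 < s_2; s_2 < s_5; s_5 < s_1; s_1 < s_3; s_3 < s_6; s_6 < s_11; s_11 < s_12. Chaining them end to end gives the full order.

s_9 < s_4 < s_7 < s_10 < s_8 < s_2 < s_5 < s_1 < s_3 < s_6 < s_11 < s_12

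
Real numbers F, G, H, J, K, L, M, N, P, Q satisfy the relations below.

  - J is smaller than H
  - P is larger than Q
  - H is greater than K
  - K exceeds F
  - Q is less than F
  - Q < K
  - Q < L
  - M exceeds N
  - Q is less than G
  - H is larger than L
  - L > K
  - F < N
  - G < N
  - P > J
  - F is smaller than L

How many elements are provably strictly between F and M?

The relations place F below M. An element lies strictly between them when it is forced above F and also forced below M.
Above F: {N, K, L, H}. Below M: {Q, G, N}.
Intersection: {N} — 1.

1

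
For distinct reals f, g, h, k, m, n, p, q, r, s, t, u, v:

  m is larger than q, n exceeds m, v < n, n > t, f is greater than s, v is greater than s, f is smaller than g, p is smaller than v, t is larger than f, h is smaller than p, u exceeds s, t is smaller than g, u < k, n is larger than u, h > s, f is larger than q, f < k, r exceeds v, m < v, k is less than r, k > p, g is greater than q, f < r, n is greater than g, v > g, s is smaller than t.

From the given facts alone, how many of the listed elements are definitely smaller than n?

10

From n the given relations immediately reach t, u, m, g, v.
From those, s, q, f, p — 9 in total.
From those, h — 10 in total.
No other element is forced below n by the given relations, so the count is 10.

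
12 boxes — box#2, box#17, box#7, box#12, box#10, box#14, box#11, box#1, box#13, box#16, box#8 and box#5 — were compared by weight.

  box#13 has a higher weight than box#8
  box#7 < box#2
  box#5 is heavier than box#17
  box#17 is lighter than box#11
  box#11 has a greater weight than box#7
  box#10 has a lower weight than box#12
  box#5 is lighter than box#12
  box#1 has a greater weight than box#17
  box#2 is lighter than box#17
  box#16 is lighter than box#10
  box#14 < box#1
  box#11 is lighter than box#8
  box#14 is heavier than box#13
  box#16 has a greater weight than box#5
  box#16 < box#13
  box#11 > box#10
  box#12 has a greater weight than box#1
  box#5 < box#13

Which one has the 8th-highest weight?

box#16

Chaining the given pairs: box#7 < box#2 < box#17 < box#5 < box#16 < box#10 < box#11 < box#8 < box#13 < box#14 < box#1 < box#12.
Counting 8 from the largest end gives box#16.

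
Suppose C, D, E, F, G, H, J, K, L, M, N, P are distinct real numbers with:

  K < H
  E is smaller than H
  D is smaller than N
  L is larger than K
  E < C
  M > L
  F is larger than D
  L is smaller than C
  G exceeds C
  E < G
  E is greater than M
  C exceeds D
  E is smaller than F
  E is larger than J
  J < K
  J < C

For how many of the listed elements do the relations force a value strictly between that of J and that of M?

The relations place J below M. An element lies strictly between them when it is forced above J and also forced below M.
Above J: {K, L, E, C, F, G, H}. Below M: {K, L}.
Intersection: {K, L} — 2.

2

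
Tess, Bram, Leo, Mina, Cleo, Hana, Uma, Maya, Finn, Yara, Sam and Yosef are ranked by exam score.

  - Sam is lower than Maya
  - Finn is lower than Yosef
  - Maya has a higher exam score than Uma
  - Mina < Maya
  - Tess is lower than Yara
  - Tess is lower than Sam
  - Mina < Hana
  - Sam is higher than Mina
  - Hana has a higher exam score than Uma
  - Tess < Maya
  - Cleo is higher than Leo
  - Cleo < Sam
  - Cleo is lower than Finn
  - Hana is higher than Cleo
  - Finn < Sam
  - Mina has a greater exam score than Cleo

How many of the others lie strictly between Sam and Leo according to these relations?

Chaining upward from Leo reaches: Cleo, Finn, Mina, Hana, Maya, Yosef.
Chaining downward from Sam reaches: Cleo, Tess, Finn, Mina.
Strictly between Leo and Sam are those in both lists: Cleo, Finn, Mina — 3 elements.

3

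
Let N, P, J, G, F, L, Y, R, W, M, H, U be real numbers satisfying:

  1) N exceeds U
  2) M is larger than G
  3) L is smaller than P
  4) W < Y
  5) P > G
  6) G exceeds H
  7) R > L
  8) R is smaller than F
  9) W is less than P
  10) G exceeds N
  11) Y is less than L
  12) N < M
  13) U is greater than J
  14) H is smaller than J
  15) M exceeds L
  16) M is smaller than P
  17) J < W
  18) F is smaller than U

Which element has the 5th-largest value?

Chaining the given pairs: H < J < W < Y < L < R < F < U < N < G < M < P.
Counting 5 from the largest end gives U.

U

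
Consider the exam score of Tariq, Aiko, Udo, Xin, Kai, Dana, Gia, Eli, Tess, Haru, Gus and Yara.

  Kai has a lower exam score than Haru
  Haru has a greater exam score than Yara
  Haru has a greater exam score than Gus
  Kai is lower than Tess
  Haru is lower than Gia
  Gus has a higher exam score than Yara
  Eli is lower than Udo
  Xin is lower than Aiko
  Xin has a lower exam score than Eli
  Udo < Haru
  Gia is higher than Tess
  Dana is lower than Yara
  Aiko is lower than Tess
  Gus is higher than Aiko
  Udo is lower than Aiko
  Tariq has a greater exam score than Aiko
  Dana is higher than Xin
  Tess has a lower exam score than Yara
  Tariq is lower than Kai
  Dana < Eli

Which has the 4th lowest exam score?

Udo

Chaining the given pairs: Xin < Dana < Eli < Udo < Aiko < Tariq < Kai < Tess < Yara < Gus < Haru < Gia.
The 4th smallest is Udo.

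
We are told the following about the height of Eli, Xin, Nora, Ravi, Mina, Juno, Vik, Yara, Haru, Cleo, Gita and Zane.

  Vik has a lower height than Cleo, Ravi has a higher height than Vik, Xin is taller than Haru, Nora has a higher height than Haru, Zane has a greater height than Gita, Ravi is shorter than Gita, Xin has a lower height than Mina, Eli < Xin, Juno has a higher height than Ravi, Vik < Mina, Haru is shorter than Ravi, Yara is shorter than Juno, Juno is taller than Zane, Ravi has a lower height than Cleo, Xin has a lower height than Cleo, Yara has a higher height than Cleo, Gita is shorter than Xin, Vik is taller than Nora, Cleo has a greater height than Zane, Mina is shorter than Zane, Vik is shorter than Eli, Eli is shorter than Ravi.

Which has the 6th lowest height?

The consecutive relations fix a unique order: Haru < Nora < Vik < Eli < Ravi < Gita < Xin < Mina < Zane < Cleo < Yara < Juno.
Counting 6 from the smallest end gives Gita.

Gita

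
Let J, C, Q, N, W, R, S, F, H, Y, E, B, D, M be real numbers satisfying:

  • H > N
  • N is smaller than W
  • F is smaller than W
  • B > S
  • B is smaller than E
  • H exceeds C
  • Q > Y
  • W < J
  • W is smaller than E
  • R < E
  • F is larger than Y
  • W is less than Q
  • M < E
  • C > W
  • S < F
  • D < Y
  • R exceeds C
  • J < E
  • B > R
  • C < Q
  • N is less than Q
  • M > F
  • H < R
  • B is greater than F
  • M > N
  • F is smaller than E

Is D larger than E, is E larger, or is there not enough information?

D < Y and Y < F give D < F.
Then F < W extends the chain to W.
Then W < C extends the chain to C.
With C < H: D < Y < F < W < C < H.
Then H < R extends the chain to R.
Then R < E extends the chain to E.
So E is larger.

E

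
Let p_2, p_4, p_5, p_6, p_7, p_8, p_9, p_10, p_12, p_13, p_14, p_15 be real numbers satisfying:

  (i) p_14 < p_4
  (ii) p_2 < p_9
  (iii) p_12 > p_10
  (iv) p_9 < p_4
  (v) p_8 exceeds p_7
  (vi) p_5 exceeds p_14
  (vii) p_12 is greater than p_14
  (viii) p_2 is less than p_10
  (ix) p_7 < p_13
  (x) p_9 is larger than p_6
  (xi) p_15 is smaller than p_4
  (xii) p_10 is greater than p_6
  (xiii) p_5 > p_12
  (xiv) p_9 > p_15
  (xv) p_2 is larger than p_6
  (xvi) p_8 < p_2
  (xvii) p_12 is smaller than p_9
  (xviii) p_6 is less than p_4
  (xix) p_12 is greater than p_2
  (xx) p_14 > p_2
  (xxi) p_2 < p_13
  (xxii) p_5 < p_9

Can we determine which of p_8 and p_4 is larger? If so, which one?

p_4

p_8 < p_2 and p_2 < p_14 give p_8 < p_14.
Then p_14 < p_12 extends the chain to p_12.
With p_12 < p_9: p_8 < p_2 < p_14 < p_12 < p_9.
With p_9 < p_4: p_8 < p_2 < p_14 < p_12 < p_9 < p_4.
So p_4 is larger.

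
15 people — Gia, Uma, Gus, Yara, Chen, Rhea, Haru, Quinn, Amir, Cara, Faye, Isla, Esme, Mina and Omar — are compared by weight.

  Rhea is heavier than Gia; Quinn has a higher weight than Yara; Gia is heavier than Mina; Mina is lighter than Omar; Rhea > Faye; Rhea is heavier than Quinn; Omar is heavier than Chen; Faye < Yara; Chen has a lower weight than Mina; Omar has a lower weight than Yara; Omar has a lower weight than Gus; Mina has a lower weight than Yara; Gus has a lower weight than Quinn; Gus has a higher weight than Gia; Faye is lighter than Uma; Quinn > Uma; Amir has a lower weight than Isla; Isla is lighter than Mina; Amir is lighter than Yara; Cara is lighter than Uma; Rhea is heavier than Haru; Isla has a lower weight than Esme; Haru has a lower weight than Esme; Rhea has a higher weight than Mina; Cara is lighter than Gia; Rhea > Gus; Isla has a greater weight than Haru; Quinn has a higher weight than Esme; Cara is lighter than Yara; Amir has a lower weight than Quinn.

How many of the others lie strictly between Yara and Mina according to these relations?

The relations place Mina below Yara. An element lies strictly between them when it is forced above Mina and also forced below Yara.
Above Mina: {Gia, Omar, Gus, Quinn, Rhea}. Below Yara: {Haru, Amir, Cara, Isla, Chen, Faye, Omar}.
Intersection: {Omar} — 1.

1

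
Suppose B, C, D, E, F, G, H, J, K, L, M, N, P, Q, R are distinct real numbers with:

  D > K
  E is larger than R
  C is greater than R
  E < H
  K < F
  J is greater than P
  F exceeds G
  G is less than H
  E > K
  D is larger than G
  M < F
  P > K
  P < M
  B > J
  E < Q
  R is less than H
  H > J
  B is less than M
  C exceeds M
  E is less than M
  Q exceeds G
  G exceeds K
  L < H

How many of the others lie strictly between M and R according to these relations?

1

Chaining upward from R reaches: E, Q, H, F, C.
Chaining downward from M reaches: K, P, E, J, B.
Strictly between R and M are those in both lists: E — 1 element.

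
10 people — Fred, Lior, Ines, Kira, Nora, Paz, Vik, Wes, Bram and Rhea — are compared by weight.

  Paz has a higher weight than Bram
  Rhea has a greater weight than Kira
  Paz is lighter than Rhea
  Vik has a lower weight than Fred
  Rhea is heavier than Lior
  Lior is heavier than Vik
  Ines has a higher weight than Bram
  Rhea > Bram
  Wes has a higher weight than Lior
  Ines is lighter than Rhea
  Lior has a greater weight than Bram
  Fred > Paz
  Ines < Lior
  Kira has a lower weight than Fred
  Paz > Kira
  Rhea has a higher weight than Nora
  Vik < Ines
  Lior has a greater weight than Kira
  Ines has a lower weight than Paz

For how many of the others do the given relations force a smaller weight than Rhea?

7

The elements the relations force below Rhea are Vik, Bram, Ines, Kira, Lior, Nora, Paz — no chain reaches any other.
That is 7.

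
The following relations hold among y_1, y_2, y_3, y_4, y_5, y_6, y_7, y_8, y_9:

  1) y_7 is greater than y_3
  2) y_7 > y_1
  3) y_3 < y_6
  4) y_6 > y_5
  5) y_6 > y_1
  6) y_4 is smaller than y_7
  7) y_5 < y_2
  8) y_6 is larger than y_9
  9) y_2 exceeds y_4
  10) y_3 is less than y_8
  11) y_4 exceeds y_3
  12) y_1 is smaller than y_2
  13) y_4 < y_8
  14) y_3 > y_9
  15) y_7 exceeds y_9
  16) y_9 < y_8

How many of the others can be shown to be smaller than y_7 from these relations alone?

4

Directly below y_7: y_1, y_9, y_3, y_4.
Nothing else is reachable below y_7; 4 in all.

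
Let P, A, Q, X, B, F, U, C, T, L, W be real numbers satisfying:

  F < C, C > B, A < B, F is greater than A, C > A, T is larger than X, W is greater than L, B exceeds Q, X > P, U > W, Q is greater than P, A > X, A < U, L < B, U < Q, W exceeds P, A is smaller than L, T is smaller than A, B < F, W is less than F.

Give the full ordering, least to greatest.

Nothing is placed below P, so it is least; from there P < X; X < T; T < A; A < L; L < W; W < U; U < Q; Q < B; B < F; F < C, each given directly.

P < X < T < A < L < W < U < Q < B < F < C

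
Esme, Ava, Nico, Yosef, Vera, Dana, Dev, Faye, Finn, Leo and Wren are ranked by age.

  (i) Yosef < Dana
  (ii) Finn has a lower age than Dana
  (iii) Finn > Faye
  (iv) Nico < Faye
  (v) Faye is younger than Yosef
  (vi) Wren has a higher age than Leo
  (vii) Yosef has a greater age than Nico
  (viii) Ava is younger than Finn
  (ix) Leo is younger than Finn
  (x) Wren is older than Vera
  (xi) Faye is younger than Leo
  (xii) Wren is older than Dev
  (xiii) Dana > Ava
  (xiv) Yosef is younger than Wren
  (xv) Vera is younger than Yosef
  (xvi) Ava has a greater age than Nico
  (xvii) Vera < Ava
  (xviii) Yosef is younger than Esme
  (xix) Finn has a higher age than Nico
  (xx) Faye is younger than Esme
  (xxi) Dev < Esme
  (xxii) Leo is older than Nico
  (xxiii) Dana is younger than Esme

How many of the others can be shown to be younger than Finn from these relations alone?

From Finn the given relations immediately reach Nico, Ava, Faye, Leo.
From those, Vera — 5 in total.
No other element is forced below Finn by the given relations, so the count is 5.

5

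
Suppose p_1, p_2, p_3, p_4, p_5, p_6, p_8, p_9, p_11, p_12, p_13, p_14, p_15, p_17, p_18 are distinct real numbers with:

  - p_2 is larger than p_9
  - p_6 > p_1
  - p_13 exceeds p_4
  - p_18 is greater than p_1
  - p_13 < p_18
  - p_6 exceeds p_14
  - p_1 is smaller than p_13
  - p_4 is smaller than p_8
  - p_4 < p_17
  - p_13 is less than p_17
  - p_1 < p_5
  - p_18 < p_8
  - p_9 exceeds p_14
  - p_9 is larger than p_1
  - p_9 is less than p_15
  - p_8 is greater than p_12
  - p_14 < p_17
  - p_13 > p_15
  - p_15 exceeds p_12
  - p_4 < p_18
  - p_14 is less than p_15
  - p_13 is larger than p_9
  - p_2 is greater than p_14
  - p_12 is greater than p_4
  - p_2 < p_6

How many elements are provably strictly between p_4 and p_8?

The relations place p_4 below p_8. An element lies strictly between them when it is forced above p_4 and also forced below p_8.
Above p_4: {p_12, p_15, p_13, p_18, p_17}. Below p_8: {p_1, p_14, p_12, p_9, p_15, p_13, p_18}.
Intersection: {p_12, p_15, p_13, p_18} — 4.

4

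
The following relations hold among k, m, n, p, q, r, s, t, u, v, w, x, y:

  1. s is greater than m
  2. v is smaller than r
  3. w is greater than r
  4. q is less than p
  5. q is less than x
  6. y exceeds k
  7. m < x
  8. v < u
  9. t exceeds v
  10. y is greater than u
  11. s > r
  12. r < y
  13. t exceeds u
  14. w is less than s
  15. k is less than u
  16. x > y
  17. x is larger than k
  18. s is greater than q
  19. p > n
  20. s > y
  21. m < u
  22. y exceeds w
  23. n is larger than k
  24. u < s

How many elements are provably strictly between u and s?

1

Chaining upward from u reaches: y, t, x.
Chaining downward from s reaches: v, r, m, k, w, y, q.
Strictly between u and s are those in both lists: y — 1 element.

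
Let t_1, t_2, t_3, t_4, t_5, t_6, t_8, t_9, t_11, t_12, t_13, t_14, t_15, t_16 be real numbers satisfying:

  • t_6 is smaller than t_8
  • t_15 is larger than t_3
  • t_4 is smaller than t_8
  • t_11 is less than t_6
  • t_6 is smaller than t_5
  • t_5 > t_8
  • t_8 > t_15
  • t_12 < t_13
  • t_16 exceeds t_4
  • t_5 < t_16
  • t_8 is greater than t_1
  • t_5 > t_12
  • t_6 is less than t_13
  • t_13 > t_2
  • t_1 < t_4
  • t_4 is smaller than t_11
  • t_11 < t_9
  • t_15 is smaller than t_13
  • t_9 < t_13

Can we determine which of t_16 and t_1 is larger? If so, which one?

t_16

t_1 < t_4 and t_4 < t_11 give t_1 < t_11.
With t_11 < t_6: t_1 < t_4 < t_11 < t_6.
Then t_6 < t_8 extends the chain to t_8.
Then t_8 < t_5 extends the chain to t_5.
With t_5 < t_16: t_1 < t_4 < t_11 < t_6 < t_8 < t_5 < t_16.
So t_16 is larger.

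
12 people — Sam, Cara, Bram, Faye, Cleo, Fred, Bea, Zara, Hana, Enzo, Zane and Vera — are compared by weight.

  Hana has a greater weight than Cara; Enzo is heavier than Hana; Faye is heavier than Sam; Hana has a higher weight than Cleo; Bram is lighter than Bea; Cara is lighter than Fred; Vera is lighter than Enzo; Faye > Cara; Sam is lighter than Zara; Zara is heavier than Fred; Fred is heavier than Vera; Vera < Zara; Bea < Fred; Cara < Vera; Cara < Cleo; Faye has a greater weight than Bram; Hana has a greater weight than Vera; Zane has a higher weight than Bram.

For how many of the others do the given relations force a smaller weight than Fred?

Directly below Fred: Cara, Vera, Bea.
One step further: Bram (4 so far).
Nothing else is reachable below Fred; 4 in all.

4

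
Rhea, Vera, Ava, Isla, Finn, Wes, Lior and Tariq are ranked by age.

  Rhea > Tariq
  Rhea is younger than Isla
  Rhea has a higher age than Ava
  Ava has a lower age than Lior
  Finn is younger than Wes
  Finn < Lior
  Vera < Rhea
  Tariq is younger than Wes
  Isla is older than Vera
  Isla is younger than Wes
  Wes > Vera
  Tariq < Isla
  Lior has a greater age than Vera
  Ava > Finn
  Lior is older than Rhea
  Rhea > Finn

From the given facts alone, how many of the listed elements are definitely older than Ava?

From Ava the given relations immediately reach Rhea, Lior.
From those, Isla — 3 in total.
From those, Wes — 4 in total.
No other element is forced above Ava by the given relations, so the count is 4.

4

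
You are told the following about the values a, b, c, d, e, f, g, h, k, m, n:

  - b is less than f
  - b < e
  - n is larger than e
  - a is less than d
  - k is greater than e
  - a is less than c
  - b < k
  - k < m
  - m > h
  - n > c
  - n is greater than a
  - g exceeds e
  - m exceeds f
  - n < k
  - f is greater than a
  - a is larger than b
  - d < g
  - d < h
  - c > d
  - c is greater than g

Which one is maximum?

m

b is not greatest since b < e; a is not greatest since a < f; d is not greatest since d < h; f is not greatest since f < m; h is not greatest since h < m; e is not greatest since e < g; g is not greatest since g < c; c is not greatest since c < n; n is not greatest since n < k; k is not greatest since k < m.
Only m has nothing above it, so m is the maximum.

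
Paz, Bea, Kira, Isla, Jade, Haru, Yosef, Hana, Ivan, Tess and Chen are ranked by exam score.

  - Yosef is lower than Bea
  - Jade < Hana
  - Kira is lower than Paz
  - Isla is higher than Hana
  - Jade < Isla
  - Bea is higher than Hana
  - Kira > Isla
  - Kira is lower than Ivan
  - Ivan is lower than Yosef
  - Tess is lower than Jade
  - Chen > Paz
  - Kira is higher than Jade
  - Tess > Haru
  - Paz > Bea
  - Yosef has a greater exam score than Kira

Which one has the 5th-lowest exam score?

The consecutive relations fix a unique order: Haru < Tess < Jade < Hana < Isla < Kira < Ivan < Yosef < Bea < Paz < Chen.
The 5th smallest is Isla.

Isla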